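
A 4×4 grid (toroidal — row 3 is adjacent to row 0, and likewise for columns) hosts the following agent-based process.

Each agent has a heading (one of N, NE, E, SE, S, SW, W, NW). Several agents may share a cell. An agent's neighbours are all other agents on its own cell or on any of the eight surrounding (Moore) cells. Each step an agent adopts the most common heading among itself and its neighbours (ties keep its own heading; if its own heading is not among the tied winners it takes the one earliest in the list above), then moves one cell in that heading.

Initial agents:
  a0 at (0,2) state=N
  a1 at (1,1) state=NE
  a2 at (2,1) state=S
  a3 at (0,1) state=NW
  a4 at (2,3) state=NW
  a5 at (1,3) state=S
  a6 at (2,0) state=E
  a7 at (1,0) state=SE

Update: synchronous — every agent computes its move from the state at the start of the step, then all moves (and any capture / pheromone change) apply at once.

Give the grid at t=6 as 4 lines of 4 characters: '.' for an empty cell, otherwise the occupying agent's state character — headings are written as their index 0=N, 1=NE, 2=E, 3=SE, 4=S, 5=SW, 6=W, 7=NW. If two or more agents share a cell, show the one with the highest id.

444.
....
....
4..4

t=1: a0@(3,2):N a1@(0,2):NE a2@(3,1):S a3@(3,0):NW a4@(1,2):NW a5@(2,3):S a6@(3,0):S a7@(2,0):S
t=2: a0@(0,2):S a1@(3,3):NE a2@(0,1):S a3@(0,0):S a4@(0,1):NW a5@(3,3):S a6@(0,0):S a7@(3,0):S
t=3: a0@(1,2):S a1@(0,3):S a2@(1,1):S a3@(1,0):S a4@(1,1):S a5@(0,3):S a6@(1,0):S a7@(0,0):S
t=4: a0@(2,2):S a1@(1,3):S a2@(2,1):S a3@(2,0):S a4@(2,1):S a5@(1,3):S a6@(2,0):S a7@(1,0):S
t=5: a0@(3,2):S a1@(2,3):S a2@(3,1):S a3@(3,0):S a4@(3,1):S a5@(2,3):S a6@(3,0):S a7@(2,0):S
t=6: a0@(0,2):S a1@(3,3):S a2@(0,1):S a3@(0,0):S a4@(0,1):S a5@(3,3):S a6@(0,0):S a7@(3,0):S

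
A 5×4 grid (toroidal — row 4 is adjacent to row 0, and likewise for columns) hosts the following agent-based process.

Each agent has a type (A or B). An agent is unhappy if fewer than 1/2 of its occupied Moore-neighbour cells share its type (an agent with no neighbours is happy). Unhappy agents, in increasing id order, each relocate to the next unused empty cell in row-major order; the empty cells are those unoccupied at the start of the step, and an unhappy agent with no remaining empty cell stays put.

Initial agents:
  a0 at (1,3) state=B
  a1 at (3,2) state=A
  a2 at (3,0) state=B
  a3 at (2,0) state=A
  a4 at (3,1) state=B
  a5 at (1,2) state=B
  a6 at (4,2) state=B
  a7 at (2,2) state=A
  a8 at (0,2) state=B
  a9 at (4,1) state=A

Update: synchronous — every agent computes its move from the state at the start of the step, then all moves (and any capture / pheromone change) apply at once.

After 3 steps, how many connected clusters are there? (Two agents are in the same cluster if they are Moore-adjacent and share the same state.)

t=1: a0@(1,3):B a1@(3,2):A a2@(0,0):B a3@(0,1):A a4@(0,3):B a5@(1,2):B a6@(4,2):B a7@(1,0):A a8@(0,2):B a9@(1,1):A
t=2: a0@(1,3):B a1@(2,0):A a2@(2,1):B a3@(2,2):A a4@(0,3):B a5@(1,2):B a6@(4,2):B a7@(2,3):A a8@(0,2):B a9@(3,0):A
t=3: a0@(1,3):B a1@(2,0):A a2@(0,0):B a3@(0,1):A a4@(0,3):B a5@(1,2):B a6@(4,2):B a7@(2,3):A a8@(0,2):B a9@(3,0):A

3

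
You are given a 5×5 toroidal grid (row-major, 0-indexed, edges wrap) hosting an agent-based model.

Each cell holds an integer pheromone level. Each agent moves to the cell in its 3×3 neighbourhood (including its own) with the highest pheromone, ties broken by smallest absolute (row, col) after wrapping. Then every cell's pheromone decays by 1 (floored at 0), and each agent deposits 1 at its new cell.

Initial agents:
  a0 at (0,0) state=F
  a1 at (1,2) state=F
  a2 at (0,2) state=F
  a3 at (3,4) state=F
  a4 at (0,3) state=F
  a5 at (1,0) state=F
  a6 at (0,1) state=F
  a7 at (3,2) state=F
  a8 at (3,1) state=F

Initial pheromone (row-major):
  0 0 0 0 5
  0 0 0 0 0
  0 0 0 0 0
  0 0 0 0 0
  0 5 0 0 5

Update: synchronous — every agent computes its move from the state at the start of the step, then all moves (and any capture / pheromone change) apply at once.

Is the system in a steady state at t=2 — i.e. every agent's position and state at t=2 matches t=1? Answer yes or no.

no

t=1: a0@(0,4) a1@(0,1) a2@(4,1) a3@(4,4) a4@(0,4) a5@(0,4) a6@(4,1) a7@(4,1) a8@(4,1) | pheromone: 0 1 0 0 7 / 0 0 0 0 0 / 0 0 0 0 0 / 0 0 0 0 0 / 0 8 0 0 5
t=2: a0@(0,4) a1@(4,1) a2@(4,1) a3@(0,4) a4@(0,4) a5@(0,4) a6@(4,1) a7@(4,1) a8@(4,1) | pheromone: 0 0 0 0 10 / 0 0 0 0 0 / 0 0 0 0 0 / 0 0 0 0 0 / 0 12 0 0 4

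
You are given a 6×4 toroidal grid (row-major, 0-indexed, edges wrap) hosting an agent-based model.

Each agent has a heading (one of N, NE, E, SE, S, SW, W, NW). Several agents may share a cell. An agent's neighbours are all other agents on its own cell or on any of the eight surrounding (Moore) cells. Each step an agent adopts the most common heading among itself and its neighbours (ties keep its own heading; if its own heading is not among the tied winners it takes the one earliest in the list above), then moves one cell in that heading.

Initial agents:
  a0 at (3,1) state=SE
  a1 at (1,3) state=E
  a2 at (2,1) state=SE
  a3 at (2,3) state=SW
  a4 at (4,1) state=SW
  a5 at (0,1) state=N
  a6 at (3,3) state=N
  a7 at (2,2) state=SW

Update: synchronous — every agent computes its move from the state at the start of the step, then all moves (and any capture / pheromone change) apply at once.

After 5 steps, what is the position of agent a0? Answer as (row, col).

(2, 2)

t=1: a0@(4,2):SE a1@(2,2):SW a2@(3,2):SE a3@(3,2):SW a4@(5,0):SW a5@(5,1):N a6@(4,2):SW a7@(3,1):SW
t=2: a0@(5,1):SW a1@(3,1):SW a2@(4,1):SW a3@(4,1):SW a4@(0,3):SW a5@(0,0):SW a6@(5,1):SW a7@(4,0):SW
t=3: a0@(0,0):SW a1@(4,0):SW a2@(5,0):SW a3@(5,0):SW a4@(1,2):SW a5@(1,3):SW a6@(0,0):SW a7@(5,3):SW
t=4: a0@(1,3):SW a1@(5,3):SW a2@(0,3):SW a3@(0,3):SW a4@(2,1):SW a5@(2,2):SW a6@(1,3):SW a7@(0,2):SW
t=5: a0@(2,2):SW a1@(0,2):SW a2@(1,2):SW a3@(1,2):SW a4@(3,0):SW a5@(3,1):SW a6@(2,2):SW a7@(1,1):SW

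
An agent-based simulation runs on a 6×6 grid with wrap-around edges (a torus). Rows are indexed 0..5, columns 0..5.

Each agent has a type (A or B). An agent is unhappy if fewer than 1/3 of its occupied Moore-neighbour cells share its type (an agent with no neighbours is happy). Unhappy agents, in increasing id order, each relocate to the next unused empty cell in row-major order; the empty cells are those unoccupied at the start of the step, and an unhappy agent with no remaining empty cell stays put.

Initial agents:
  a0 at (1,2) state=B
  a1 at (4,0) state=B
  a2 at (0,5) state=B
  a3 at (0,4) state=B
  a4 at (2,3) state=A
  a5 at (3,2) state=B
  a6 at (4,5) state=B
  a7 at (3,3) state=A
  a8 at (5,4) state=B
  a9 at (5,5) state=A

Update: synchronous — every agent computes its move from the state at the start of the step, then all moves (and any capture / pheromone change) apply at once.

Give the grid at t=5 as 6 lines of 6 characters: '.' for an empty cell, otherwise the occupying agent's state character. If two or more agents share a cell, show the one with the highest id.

t=1: a0@(0,0):B a1@(4,0):B a2@(0,5):B a3@(0,4):B a4@(2,3):A a5@(0,1):B a6@(4,5):B a7@(3,3):A a8@(5,4):B a9@(0,2):A
t=2: a0@(0,0):B a1@(4,0):B a2@(0,5):B a3@(0,4):B a4@(2,3):A a5@(0,1):B a6@(4,5):B a7@(3,3):A a8@(5,4):B a9@(0,3):A
t=3: a0@(0,0):B a1@(4,0):B a2@(0,5):B a3@(0,4):B a4@(2,3):A a5@(0,1):B a6@(4,5):B a7@(3,3):A a8@(5,4):B a9@(0,2):A
t=4: a0@(0,0):B a1@(4,0):B a2@(0,5):B a3@(0,4):B a4@(2,3):A a5@(0,1):B a6@(4,5):B a7@(3,3):A a8@(5,4):B a9@(0,3):A
t=5: a0@(0,0):B a1@(4,0):B a2@(0,5):B a3@(0,4):B a4@(2,3):A a5@(0,1):B a6@(4,5):B a7@(3,3):A a8@(5,4):B a9@(0,2):A

BBA.BB
......
...A..
...A..
B....B
....B.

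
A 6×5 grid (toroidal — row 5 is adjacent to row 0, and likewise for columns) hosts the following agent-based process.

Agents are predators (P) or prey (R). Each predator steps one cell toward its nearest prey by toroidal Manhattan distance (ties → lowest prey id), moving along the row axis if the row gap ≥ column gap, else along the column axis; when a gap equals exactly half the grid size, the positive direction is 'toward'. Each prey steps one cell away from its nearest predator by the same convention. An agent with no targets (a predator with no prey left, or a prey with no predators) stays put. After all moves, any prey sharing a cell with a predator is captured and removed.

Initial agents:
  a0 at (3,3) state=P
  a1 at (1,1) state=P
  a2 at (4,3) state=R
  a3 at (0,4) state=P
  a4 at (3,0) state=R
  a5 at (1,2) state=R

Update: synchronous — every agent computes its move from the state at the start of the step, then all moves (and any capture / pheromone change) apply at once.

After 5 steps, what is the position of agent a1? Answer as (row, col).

t=1: a0@(4,3):P a1@(1,2):P a2@(5,3):R a3@(5,4):P a4@(3,1):R a5@(1,3):R
t=2: a0@(5,3):P a1@(1,3):P a2@(0,3):R a3@(5,3):P a4@(3,0):R a5@(1,4):R
t=3: a0@(0,3):P a1@(0,3):P a2@(1,3):R a3@(0,3):P a4@(2,0):R a5@(1,0):R
t=4: a0@(1,3):P a1@(1,3):P a2@(2,3):R a3@(1,3):P a4@(3,0):R a5@(1,1):R
t=5: a0@(2,3):P a1@(2,3):P a2@(3,3):R a3@(2,3):P a4@(4,0):R a5@(1,0):R

(2, 3)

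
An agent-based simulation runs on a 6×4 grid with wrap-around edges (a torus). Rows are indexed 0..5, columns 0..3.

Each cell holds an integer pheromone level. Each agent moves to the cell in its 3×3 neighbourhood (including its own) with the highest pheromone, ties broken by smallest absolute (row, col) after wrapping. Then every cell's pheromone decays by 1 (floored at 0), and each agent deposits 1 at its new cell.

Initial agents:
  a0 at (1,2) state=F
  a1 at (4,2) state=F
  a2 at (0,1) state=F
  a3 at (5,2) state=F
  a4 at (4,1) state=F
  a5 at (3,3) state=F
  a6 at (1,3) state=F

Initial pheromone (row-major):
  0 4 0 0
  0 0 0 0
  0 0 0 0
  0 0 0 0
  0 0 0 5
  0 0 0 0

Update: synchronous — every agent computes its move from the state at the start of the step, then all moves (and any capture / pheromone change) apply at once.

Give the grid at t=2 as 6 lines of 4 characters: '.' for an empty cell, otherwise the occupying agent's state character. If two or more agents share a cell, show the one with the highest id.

t=1: a0@(0,1) a1@(4,3) a2@(0,1) a3@(4,3) a4@(3,0) a5@(4,3) a6@(0,0) | pheromone: 1 5 0 0 / 0 0 0 0 / 0 0 0 0 / 1 0 0 0 / 0 0 0 7 / 0 0 0 0
t=2: a0@(0,1) a1@(4,3) a2@(0,1) a3@(4,3) a4@(4,3) a5@(4,3) a6@(0,1) | pheromone: 0 7 0 0 / 0 0 0 0 / 0 0 0 0 / 0 0 0 0 / 0 0 0 10 / 0 0 0 0

.F..
....
....
....
...F
....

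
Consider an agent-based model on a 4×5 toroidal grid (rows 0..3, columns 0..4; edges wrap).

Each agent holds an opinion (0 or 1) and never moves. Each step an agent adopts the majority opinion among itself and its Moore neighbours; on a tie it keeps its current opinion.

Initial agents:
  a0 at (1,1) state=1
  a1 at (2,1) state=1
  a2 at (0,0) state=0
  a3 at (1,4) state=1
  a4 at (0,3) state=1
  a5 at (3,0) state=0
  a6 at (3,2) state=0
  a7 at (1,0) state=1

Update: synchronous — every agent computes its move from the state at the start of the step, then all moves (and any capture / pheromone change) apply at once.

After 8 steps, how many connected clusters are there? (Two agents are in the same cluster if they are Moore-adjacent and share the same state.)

t=1: a0@(1,1):1 a1@(2,1):1 a2@(0,0):1 a3@(1,4):1 a4@(0,3):1 a5@(3,0):0 a6@(3,2):1 a7@(1,0):1
t=2: a0@(1,1):1 a1@(2,1):1 a2@(0,0):1 a3@(1,4):1 a4@(0,3):1 a5@(3,0):1 a6@(3,2):1 a7@(1,0):1
t=3: (unchanged — steady state)

1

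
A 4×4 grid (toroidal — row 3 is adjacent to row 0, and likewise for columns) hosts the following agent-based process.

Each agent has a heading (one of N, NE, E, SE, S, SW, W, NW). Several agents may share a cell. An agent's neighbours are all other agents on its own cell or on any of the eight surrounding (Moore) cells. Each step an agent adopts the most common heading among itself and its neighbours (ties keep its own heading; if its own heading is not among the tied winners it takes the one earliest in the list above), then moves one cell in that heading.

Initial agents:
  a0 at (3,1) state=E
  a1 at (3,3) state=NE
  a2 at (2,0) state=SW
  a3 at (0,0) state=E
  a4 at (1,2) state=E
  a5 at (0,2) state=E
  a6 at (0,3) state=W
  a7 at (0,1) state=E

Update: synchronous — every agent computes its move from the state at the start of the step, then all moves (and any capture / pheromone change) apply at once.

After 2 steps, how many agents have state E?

8

t=1: a0@(3,2):E a1@(3,0):E a2@(3,3):SW a3@(0,1):E a4@(1,3):E a5@(0,3):E a6@(0,0):E a7@(0,2):E
t=2: a0@(3,3):E a1@(3,1):E a2@(3,0):E a3@(0,2):E a4@(1,0):E a5@(0,0):E a6@(0,1):E a7@(0,3):E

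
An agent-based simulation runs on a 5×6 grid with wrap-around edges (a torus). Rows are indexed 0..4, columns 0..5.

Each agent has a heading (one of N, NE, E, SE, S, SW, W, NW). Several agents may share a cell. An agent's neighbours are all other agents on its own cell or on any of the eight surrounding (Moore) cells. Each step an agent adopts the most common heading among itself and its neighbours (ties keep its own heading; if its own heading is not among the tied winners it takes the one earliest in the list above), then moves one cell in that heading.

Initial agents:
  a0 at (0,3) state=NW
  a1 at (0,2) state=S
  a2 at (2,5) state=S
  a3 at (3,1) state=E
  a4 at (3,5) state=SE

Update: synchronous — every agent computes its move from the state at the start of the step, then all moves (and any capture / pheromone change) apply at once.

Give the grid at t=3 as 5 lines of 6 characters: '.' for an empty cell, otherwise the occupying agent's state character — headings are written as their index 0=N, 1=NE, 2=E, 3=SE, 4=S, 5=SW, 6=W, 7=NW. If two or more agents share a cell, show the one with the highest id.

t=1: a0@(4,2):NW a1@(1,2):S a2@(3,5):S a3@(3,2):E a4@(4,0):SE
t=2: a0@(3,1):NW a1@(2,2):S a2@(4,5):S a3@(3,3):E a4@(0,1):SE
t=3: a0@(2,0):NW a1@(3,2):S a2@(0,5):S a3@(3,4):E a4@(1,2):SE

.....4
..3...
7.....
..4.2.
......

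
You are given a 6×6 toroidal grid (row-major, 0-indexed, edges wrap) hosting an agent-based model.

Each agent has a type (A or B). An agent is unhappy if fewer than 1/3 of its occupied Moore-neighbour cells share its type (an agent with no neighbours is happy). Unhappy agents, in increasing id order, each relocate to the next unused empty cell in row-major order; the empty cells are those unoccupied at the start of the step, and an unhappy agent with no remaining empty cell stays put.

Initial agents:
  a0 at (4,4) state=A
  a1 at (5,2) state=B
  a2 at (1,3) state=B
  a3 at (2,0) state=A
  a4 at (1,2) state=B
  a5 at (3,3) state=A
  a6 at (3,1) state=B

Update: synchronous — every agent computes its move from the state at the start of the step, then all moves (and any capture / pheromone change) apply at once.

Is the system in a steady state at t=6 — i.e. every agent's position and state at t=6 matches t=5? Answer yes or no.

no

t=1: a0@(4,4):A a1@(5,2):B a2@(1,3):B a3@(0,0):A a4@(1,2):B a5@(3,3):A a6@(0,1):B
t=2: a0@(4,4):A a1@(5,2):B a2@(1,3):B a3@(0,2):A a4@(1,2):B a5@(3,3):A a6@(0,1):B
t=3: a0@(4,4):A a1@(5,2):B a2@(1,3):B a3@(0,0):A a4@(1,2):B a5@(3,3):A a6@(0,1):B
t=4: a0@(4,4):A a1@(5,2):B a2@(1,3):B a3@(0,2):A a4@(1,2):B a5@(3,3):A a6@(0,1):B
t=5: a0@(4,4):A a1@(5,2):B a2@(1,3):B a3@(0,0):A a4@(1,2):B a5@(3,3):A a6@(0,1):B
t=6: a0@(4,4):A a1@(5,2):B a2@(1,3):B a3@(0,2):A a4@(1,2):B a5@(3,3):A a6@(0,1):B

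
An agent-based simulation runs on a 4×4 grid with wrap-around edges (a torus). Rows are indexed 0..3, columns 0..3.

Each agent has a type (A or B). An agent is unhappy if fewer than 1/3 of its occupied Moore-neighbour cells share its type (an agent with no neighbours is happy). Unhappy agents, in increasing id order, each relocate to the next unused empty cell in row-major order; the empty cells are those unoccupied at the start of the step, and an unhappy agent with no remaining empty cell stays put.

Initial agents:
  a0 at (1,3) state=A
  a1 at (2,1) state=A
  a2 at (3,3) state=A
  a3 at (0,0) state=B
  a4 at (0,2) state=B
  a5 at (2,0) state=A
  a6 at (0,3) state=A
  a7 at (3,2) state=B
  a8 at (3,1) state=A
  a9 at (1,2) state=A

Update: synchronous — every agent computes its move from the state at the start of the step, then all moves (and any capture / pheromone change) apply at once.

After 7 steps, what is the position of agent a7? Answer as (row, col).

t=1: a0@(1,3):A a1@(2,1):A a2@(3,3):A a3@(0,1):B a4@(1,0):B a5@(2,0):A a6@(0,3):A a7@(1,1):B a8@(3,1):A a9@(1,2):A
t=2: (unchanged — steady state)

(1, 1)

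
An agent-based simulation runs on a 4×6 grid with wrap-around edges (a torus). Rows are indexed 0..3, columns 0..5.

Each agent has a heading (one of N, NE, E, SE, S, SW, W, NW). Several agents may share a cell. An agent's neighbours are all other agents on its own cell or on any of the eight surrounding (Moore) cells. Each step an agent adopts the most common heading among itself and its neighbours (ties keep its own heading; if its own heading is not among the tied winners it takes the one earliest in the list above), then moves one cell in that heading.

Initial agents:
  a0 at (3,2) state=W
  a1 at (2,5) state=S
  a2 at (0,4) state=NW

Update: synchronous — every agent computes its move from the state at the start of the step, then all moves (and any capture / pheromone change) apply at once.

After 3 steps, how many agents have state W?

t=1: a0@(3,1):W a1@(3,5):S a2@(3,3):NW
t=2: a0@(3,0):W a1@(0,5):S a2@(2,2):NW
t=3: a0@(3,5):W a1@(1,5):S a2@(1,1):NW

1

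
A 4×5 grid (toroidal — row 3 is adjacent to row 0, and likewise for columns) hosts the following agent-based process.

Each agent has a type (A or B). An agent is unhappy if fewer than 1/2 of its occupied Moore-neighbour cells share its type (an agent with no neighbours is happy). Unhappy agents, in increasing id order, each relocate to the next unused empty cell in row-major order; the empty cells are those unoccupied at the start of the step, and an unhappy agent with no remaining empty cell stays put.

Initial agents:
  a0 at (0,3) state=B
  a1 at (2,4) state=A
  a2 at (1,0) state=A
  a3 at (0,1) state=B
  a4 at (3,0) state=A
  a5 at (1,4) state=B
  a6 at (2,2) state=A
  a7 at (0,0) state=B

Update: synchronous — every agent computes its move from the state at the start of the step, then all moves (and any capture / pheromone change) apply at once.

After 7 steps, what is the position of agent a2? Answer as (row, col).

(0, 2)

t=1: a0@(0,3):B a1@(2,4):A a2@(0,2):A a3@(0,4):B a4@(1,1):A a5@(1,4):B a6@(2,2):A a7@(0,0):B
t=2: a0@(0,3):B a1@(0,1):A a2@(0,2):A a3@(0,4):B a4@(1,1):A a5@(1,4):B a6@(2,2):A a7@(0,0):B
t=3: (unchanged — steady state)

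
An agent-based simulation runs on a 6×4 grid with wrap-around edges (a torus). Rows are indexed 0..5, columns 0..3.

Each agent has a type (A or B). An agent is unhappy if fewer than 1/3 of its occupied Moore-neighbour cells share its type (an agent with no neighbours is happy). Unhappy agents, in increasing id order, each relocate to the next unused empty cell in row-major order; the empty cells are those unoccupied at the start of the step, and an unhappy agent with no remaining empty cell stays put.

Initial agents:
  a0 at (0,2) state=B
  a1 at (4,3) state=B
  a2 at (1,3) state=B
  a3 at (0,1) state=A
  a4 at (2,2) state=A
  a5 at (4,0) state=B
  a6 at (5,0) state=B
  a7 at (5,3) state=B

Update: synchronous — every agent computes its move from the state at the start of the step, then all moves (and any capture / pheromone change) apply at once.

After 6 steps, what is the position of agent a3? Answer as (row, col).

(0, 1)

t=1: a0@(0,2):B a1@(4,3):B a2@(1,3):B a3@(0,0):A a4@(0,3):A a5@(4,0):B a6@(5,0):B a7@(5,3):B
t=2: a0@(0,2):B a1@(4,3):B a2@(1,3):B a3@(0,1):A a4@(1,0):A a5@(4,0):B a6@(5,0):B a7@(5,3):B
t=3: (unchanged — steady state)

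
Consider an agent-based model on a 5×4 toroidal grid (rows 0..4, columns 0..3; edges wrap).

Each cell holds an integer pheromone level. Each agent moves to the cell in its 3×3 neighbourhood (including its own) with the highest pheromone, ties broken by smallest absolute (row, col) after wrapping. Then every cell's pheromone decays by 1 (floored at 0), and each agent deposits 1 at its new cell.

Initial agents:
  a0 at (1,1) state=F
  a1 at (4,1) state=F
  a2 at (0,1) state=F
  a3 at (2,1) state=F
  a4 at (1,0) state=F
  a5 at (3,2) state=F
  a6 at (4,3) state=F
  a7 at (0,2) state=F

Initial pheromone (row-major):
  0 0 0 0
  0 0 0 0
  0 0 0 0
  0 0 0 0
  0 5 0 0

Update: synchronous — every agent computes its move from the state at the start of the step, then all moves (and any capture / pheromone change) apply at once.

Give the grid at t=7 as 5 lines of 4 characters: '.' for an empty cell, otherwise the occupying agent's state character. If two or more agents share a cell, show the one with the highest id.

t=1: a0@(0,0) a1@(4,1) a2@(4,1) a3@(1,0) a4@(0,0) a5@(4,1) a6@(0,0) a7@(4,1) | pheromone: 3 0 0 0 / 1 0 0 0 / 0 0 0 0 / 0 0 0 0 / 0 8 0 0
t=2: a0@(4,1) a1@(4,1) a2@(4,1) a3@(0,0) a4@(4,1) a5@(4,1) a6@(4,1) a7@(4,1) | pheromone: 3 0 0 0 / 0 0 0 0 / 0 0 0 0 / 0 0 0 0 / 0 14 0 0
t=3: a0@(4,1) a1@(4,1) a2@(4,1) a3@(4,1) a4@(4,1) a5@(4,1) a6@(4,1) a7@(4,1) | pheromone: 2 0 0 0 / 0 0 0 0 / 0 0 0 0 / 0 0 0 0 / 0 21 0 0
t=4: a0@(4,1) a1@(4,1) a2@(4,1) a3@(4,1) a4@(4,1) a5@(4,1) a6@(4,1) a7@(4,1) | pheromone: 1 0 0 0 / 0 0 0 0 / 0 0 0 0 / 0 0 0 0 / 0 28 0 0
t=5: a0@(4,1) a1@(4,1) a2@(4,1) a3@(4,1) a4@(4,1) a5@(4,1) a6@(4,1) a7@(4,1) | pheromone: 0 0 0 0 / 0 0 0 0 / 0 0 0 0 / 0 0 0 0 / 0 35 0 0
t=6: a0@(4,1) a1@(4,1) a2@(4,1) a3@(4,1) a4@(4,1) a5@(4,1) a6@(4,1) a7@(4,1) | pheromone: 0 0 0 0 / 0 0 0 0 / 0 0 0 0 / 0 0 0 0 / 0 42 0 0
t=7: a0@(4,1) a1@(4,1) a2@(4,1) a3@(4,1) a4@(4,1) a5@(4,1) a6@(4,1) a7@(4,1) | pheromone: 0 0 0 0 / 0 0 0 0 / 0 0 0 0 / 0 0 0 0 / 0 49 0 0

....
....
....
....
.F..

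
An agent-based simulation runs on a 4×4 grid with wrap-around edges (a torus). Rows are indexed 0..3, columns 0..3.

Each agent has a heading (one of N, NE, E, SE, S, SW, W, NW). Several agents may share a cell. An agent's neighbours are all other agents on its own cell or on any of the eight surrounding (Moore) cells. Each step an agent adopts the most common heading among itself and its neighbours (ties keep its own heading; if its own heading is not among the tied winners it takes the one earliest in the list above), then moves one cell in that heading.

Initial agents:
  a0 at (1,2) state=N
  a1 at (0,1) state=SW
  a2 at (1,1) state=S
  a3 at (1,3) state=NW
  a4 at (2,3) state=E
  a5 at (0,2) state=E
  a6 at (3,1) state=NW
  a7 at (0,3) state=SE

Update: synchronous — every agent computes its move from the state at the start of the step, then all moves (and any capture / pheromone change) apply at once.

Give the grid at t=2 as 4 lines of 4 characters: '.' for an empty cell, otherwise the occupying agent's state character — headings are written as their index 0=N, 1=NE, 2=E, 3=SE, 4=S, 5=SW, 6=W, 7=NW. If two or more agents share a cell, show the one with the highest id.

t=1: a0@(1,3):E a1@(1,0):SW a2@(2,1):S a3@(1,0):E a4@(2,0):E a5@(3,1):NW a6@(2,0):NW a7@(1,0):SE
t=2: a0@(1,0):E a1@(1,1):E a2@(2,2):E a3@(1,1):E a4@(2,1):E a5@(2,0):NW a6@(2,1):E a7@(1,1):E

....
22..
722.
....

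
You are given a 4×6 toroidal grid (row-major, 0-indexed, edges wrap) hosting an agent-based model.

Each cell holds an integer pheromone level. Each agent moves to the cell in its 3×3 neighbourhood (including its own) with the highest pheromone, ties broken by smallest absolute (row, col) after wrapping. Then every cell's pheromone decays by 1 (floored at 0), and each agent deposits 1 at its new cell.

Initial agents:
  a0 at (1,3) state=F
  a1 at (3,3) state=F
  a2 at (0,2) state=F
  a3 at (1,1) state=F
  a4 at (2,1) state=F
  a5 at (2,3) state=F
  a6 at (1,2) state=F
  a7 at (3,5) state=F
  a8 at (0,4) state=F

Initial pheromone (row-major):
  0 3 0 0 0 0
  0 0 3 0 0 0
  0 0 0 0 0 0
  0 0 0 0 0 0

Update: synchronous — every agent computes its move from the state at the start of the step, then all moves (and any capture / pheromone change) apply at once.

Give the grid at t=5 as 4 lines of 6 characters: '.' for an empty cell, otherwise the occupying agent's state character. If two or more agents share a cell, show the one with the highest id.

t=1: a0@(1,2) a1@(0,2) a2@(0,1) a3@(0,1) a4@(1,2) a5@(1,2) a6@(0,1) a7@(0,0) a8@(0,3) | pheromone: 1 5 1 1 0 0 / 0 0 5 0 0 0 / 0 0 0 0 0 0 / 0 0 0 0 0 0
t=2: a0@(0,1) a1@(0,1) a2@(0,1) a3@(0,1) a4@(0,1) a5@(0,1) a6@(0,1) a7@(0,1) a8@(1,2) | pheromone: 0 12 0 0 0 0 / 0 0 5 0 0 0 / 0 0 0 0 0 0 / 0 0 0 0 0 0
t=3: a0@(0,1) a1@(0,1) a2@(0,1) a3@(0,1) a4@(0,1) a5@(0,1) a6@(0,1) a7@(0,1) a8@(0,1) | pheromone: 0 20 0 0 0 0 / 0 0 4 0 0 0 / 0 0 0 0 0 0 / 0 0 0 0 0 0
t=4: a0@(0,1) a1@(0,1) a2@(0,1) a3@(0,1) a4@(0,1) a5@(0,1) a6@(0,1) a7@(0,1) a8@(0,1) | pheromone: 0 28 0 0 0 0 / 0 0 3 0 0 0 / 0 0 0 0 0 0 / 0 0 0 0 0 0
t=5: a0@(0,1) a1@(0,1) a2@(0,1) a3@(0,1) a4@(0,1) a5@(0,1) a6@(0,1) a7@(0,1) a8@(0,1) | pheromone: 0 36 0 0 0 0 / 0 0 2 0 0 0 / 0 0 0 0 0 0 / 0 0 0 0 0 0

.F....
......
......
......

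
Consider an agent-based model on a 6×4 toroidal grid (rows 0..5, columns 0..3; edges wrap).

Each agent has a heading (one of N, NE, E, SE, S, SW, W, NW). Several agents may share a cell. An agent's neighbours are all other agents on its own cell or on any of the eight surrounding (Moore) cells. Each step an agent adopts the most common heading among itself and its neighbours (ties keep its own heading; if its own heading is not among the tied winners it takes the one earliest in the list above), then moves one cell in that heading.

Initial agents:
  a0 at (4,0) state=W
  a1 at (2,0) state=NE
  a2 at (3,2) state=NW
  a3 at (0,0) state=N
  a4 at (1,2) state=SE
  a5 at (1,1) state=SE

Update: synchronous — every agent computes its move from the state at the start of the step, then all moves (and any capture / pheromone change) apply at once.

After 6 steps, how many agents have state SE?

t=1: a0@(4,3):W a1@(1,1):NE a2@(2,1):NW a3@(5,0):N a4@(2,3):SE a5@(2,2):SE
t=2: a0@(4,2):W a1@(0,2):NE a2@(1,0):NW a3@(4,0):N a4@(3,0):SE a5@(3,3):SE
t=3: a0@(4,1):W a1@(5,3):NE a2@(0,3):NW a3@(5,1):SE a4@(4,1):SE a5@(4,0):SE
t=4: a0@(5,2):SE a1@(4,0):NE a2@(5,2):NW a3@(0,2):SE a4@(5,2):SE a5@(5,1):SE
t=5: a0@(0,3):SE a1@(3,1):NE a2@(0,3):SE a3@(1,3):SE a4@(0,3):SE a5@(0,2):SE
t=6: a0@(1,0):SE a1@(2,2):NE a2@(1,0):SE a3@(2,0):SE a4@(1,0):SE a5@(1,3):SE

5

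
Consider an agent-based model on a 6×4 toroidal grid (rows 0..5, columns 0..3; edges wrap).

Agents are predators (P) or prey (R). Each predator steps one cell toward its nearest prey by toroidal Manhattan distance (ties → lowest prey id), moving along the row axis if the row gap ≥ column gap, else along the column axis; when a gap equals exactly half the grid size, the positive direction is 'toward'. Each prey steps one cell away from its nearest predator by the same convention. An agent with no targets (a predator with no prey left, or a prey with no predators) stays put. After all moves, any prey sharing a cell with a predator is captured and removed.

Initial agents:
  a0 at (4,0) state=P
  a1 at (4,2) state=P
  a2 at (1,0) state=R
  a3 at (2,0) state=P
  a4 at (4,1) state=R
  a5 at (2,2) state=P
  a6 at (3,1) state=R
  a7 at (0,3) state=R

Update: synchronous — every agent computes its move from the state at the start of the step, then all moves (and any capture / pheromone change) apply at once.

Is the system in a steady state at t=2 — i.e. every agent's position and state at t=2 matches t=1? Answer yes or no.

no

t=1: a0@(4,1):P a1@(4,1):P a2@(0,0):R a3@(1,0):P a4@(4,2):R a5@(3,2):P a6@(2,1):R a7@(1,3):R
t=2: a0@(4,2):P a1@(4,2):P a2@(5,0):R a3@(0,0):P a4@(4,3):R a5@(4,2):P a6@(1,1):R a7@(1,2):R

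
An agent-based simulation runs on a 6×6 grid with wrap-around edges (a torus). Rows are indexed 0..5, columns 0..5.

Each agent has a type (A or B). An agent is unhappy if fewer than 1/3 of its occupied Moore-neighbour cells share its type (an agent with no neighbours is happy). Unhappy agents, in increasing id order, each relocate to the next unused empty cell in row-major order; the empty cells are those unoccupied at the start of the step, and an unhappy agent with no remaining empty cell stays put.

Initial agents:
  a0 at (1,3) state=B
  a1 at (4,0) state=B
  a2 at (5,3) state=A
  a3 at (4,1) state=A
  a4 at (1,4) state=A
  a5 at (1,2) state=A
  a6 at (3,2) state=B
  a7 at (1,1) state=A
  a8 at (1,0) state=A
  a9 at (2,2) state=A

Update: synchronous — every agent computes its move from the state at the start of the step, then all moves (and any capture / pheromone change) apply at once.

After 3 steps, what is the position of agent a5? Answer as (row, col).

(1, 2)

t=1: a0@(0,0):B a1@(0,1):B a2@(5,3):A a3@(0,2):A a4@(0,3):A a5@(1,2):A a6@(0,4):B a7@(1,1):A a8@(1,0):A a9@(2,2):A
t=2: a0@(0,0):B a1@(0,5):B a2@(5,3):A a3@(0,2):A a4@(0,3):A a5@(1,2):A a6@(1,3):B a7@(1,1):A a8@(1,0):A a9@(2,2):A
t=3: a0@(0,0):B a1@(0,5):B a2@(5,3):A a3@(0,2):A a4@(0,3):A a5@(1,2):A a6@(0,1):B a7@(1,1):A a8@(1,0):A a9@(2,2):A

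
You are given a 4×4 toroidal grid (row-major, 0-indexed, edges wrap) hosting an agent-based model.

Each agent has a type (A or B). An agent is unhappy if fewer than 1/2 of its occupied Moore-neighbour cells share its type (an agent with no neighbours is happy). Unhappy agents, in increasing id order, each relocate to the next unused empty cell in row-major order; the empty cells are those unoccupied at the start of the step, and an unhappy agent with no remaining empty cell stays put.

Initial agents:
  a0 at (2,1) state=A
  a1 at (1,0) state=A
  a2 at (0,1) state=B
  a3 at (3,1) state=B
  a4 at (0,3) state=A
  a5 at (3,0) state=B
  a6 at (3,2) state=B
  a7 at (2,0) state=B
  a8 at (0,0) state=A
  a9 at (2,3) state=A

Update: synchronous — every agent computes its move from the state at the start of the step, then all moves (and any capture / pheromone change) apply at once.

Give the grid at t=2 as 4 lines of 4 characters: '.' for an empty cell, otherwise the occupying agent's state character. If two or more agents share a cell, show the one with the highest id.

t=1: a0@(0,2):A a1@(1,0):A a2@(0,1):B a3@(3,1):B a4@(0,3):A a5@(1,1):B a6@(1,2):B a7@(1,3):B a8@(2,2):A a9@(3,3):A
t=2: a0@(0,0):A a1@(2,0):A a2@(0,1):B a3@(2,1):B a4@(0,3):A a5@(2,3):B a6@(1,2):B a7@(3,0):B a8@(3,2):A a9@(3,3):A

AB.A
..B.
AB.B
B.AA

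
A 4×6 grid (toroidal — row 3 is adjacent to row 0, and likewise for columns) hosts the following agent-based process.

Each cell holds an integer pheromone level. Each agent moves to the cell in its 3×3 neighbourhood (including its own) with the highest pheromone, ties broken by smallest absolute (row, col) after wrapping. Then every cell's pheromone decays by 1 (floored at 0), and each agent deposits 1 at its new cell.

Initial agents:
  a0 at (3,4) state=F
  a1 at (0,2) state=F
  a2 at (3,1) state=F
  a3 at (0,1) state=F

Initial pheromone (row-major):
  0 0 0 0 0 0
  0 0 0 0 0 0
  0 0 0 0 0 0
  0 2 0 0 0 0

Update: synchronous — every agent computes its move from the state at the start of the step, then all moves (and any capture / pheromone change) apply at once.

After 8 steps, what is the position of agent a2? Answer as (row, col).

t=1: a0@(0,3) a1@(3,1) a2@(3,1) a3@(3,1) | pheromone: 0 0 0 1 0 0 / 0 0 0 0 0 0 / 0 0 0 0 0 0 / 0 4 0 0 0 0
t=2: a0@(0,3) a1@(3,1) a2@(3,1) a3@(3,1) | pheromone: 0 0 0 1 0 0 / 0 0 0 0 0 0 / 0 0 0 0 0 0 / 0 6 0 0 0 0
t=3: a0@(0,3) a1@(3,1) a2@(3,1) a3@(3,1) | pheromone: 0 0 0 1 0 0 / 0 0 0 0 0 0 / 0 0 0 0 0 0 / 0 8 0 0 0 0
t=4: a0@(0,3) a1@(3,1) a2@(3,1) a3@(3,1) | pheromone: 0 0 0 1 0 0 / 0 0 0 0 0 0 / 0 0 0 0 0 0 / 0 10 0 0 0 0
t=5: a0@(0,3) a1@(3,1) a2@(3,1) a3@(3,1) | pheromone: 0 0 0 1 0 0 / 0 0 0 0 0 0 / 0 0 0 0 0 0 / 0 12 0 0 0 0
t=6: a0@(0,3) a1@(3,1) a2@(3,1) a3@(3,1) | pheromone: 0 0 0 1 0 0 / 0 0 0 0 0 0 / 0 0 0 0 0 0 / 0 14 0 0 0 0
t=7: a0@(0,3) a1@(3,1) a2@(3,1) a3@(3,1) | pheromone: 0 0 0 1 0 0 / 0 0 0 0 0 0 / 0 0 0 0 0 0 / 0 16 0 0 0 0
t=8: a0@(0,3) a1@(3,1) a2@(3,1) a3@(3,1) | pheromone: 0 0 0 1 0 0 / 0 0 0 0 0 0 / 0 0 0 0 0 0 / 0 18 0 0 0 0

(3, 1)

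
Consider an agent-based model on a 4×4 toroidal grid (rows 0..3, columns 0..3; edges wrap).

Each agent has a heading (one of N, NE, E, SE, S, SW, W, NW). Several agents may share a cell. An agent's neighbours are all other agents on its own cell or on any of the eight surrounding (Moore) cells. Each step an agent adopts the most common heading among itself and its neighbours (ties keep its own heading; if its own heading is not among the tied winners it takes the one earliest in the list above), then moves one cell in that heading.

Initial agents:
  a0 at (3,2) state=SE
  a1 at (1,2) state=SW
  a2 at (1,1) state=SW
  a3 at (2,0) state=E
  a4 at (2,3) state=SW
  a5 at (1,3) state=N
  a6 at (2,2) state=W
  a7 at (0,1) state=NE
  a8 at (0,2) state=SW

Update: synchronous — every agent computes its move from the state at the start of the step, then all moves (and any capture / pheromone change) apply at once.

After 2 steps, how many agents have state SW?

t=1: a0@(0,1):SW a1@(2,1):SW a2@(2,0):SW a3@(3,3):SW a4@(3,2):SW a5@(2,2):SW a6@(3,1):SW a7@(1,0):SW a8@(1,1):SW
t=2: a0@(1,0):SW a1@(3,0):SW a2@(3,3):SW a3@(0,2):SW a4@(0,1):SW a5@(3,1):SW a6@(0,0):SW a7@(2,3):SW a8@(2,0):SW

9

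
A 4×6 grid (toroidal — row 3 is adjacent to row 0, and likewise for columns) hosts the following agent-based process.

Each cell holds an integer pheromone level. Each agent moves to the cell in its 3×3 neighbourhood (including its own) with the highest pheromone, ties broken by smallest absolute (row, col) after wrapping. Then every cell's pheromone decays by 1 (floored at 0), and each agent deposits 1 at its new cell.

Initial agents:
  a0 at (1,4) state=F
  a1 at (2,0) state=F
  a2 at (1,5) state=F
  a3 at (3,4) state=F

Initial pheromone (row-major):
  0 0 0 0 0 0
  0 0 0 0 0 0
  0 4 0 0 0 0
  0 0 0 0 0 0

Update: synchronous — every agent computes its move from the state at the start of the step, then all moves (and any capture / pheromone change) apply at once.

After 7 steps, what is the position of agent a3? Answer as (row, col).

t=1: a0@(0,3) a1@(2,1) a2@(0,0) a3@(0,3) | pheromone: 1 0 0 2 0 0 / 0 0 0 0 0 0 / 0 4 0 0 0 0 / 0 0 0 0 0 0
t=2: a0@(0,3) a1@(2,1) a2@(0,0) a3@(0,3) | pheromone: 1 0 0 3 0 0 / 0 0 0 0 0 0 / 0 4 0 0 0 0 / 0 0 0 0 0 0
t=3: a0@(0,3) a1@(2,1) a2@(0,0) a3@(0,3) | pheromone: 1 0 0 4 0 0 / 0 0 0 0 0 0 / 0 4 0 0 0 0 / 0 0 0 0 0 0
t=4: a0@(0,3) a1@(2,1) a2@(0,0) a3@(0,3) | pheromone: 1 0 0 5 0 0 / 0 0 0 0 0 0 / 0 4 0 0 0 0 / 0 0 0 0 0 0
t=5: a0@(0,3) a1@(2,1) a2@(0,0) a3@(0,3) | pheromone: 1 0 0 6 0 0 / 0 0 0 0 0 0 / 0 4 0 0 0 0 / 0 0 0 0 0 0
t=6: a0@(0,3) a1@(2,1) a2@(0,0) a3@(0,3) | pheromone: 1 0 0 7 0 0 / 0 0 0 0 0 0 / 0 4 0 0 0 0 / 0 0 0 0 0 0
t=7: a0@(0,3) a1@(2,1) a2@(0,0) a3@(0,3) | pheromone: 1 0 0 8 0 0 / 0 0 0 0 0 0 / 0 4 0 0 0 0 / 0 0 0 0 0 0

(0, 3)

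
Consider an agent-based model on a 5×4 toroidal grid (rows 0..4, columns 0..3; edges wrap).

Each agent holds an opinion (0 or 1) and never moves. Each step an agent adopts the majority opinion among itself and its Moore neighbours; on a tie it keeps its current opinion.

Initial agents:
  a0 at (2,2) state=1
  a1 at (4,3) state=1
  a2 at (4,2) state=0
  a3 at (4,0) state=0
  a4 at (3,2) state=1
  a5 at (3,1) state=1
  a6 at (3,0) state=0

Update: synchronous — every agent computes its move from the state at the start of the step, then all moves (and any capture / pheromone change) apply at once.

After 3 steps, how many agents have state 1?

4

t=1: a0@(2,2):1 a1@(4,3):0 a2@(4,2):1 a3@(4,0):0 a4@(3,2):1 a5@(3,1):1 a6@(3,0):0
t=2: (unchanged — steady state)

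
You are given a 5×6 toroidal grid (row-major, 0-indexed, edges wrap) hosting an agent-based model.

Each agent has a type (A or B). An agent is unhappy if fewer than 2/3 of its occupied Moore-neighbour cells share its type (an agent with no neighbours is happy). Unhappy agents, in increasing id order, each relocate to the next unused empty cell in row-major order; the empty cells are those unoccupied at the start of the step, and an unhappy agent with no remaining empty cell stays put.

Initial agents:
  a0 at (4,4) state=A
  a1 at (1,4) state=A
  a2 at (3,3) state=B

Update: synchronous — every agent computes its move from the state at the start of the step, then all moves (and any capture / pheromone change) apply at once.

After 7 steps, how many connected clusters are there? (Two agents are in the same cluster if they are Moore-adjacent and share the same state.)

2

t=1: a0@(0,0):A a1@(1,4):A a2@(0,1):B
t=2: a0@(0,2):A a1@(1,4):A a2@(0,3):B
t=3: a0@(0,0):A a1@(0,1):A a2@(0,4):B
t=4: (unchanged — steady state)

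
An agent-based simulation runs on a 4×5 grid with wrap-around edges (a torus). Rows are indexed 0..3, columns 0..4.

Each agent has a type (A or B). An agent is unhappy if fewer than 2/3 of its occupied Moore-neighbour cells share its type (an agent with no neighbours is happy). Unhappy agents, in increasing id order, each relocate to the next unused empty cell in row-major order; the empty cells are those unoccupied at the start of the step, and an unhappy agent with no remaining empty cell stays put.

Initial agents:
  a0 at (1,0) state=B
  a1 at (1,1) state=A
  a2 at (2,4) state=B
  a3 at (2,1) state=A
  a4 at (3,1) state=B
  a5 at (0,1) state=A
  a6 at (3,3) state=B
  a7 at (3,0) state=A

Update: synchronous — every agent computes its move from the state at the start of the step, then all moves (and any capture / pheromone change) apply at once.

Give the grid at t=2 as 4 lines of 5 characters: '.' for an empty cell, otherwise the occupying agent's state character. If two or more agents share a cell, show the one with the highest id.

.B...
AAABA
B...B
.....

t=1: a0@(0,0):B a1@(1,1):A a2@(2,4):B a3@(0,2):A a4@(0,3):B a5@(0,4):A a6@(3,3):B a7@(1,2):A
t=2: a0@(0,1):B a1@(1,1):A a2@(2,4):B a3@(1,0):A a4@(1,3):B a5@(1,4):A a6@(2,0):B a7@(1,2):A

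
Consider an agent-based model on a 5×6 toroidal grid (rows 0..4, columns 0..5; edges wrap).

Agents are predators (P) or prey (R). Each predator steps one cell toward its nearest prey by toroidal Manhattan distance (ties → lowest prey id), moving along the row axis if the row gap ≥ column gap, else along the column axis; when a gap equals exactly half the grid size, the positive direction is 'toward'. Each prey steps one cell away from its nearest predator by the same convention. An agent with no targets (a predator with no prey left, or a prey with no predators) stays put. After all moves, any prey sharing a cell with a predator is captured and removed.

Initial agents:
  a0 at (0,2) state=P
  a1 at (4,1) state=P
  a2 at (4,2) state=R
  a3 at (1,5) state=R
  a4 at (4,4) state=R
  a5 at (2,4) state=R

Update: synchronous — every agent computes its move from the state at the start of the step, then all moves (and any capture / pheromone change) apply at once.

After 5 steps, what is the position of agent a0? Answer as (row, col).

t=1: a0@(4,2):P a1@(4,2):P a2@(3,2):R a3@(1,4):R a4@(4,5):R a5@(3,4):R
t=2: a0@(3,2):P a1@(3,2):P a2@(2,2):R a3@(2,4):R a4@(4,4):R a5@(3,5):R
t=3: a0@(2,2):P a1@(2,2):P a2@(1,2):R a3@(2,5):R a4@(4,5):R a5@(3,4):R
t=4: a0@(1,2):P a1@(1,2):P a2@(0,2):R a3@(2,4):R a4@(4,4):R a5@(3,5):R
t=5: a0@(0,2):P a1@(0,2):P a2@(4,2):R a3@(2,5):R a4@(3,4):R a5@(3,4):R

(0, 2)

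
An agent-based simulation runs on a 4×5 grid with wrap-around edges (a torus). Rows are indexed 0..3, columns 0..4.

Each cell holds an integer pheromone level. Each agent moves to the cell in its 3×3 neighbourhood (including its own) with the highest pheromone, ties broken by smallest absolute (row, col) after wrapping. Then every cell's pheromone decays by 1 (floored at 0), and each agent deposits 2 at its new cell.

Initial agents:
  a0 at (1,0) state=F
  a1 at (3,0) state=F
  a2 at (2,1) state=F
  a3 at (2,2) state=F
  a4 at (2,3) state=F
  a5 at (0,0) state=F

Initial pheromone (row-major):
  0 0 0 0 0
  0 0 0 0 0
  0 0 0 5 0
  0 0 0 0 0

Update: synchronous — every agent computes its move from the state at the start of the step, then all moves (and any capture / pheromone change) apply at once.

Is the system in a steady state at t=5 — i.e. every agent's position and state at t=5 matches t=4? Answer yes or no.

yes

t=1: a0@(0,0) a1@(0,0) a2@(1,0) a3@(2,3) a4@(2,3) a5@(0,0) | pheromone: 6 0 0 0 0 / 2 0 0 0 0 / 0 0 0 8 0 / 0 0 0 0 0
t=2: a0@(0,0) a1@(0,0) a2@(0,0) a3@(2,3) a4@(2,3) a5@(0,0) | pheromone: 13 0 0 0 0 / 1 0 0 0 0 / 0 0 0 11 0 / 0 0 0 0 0
t=3: a0@(0,0) a1@(0,0) a2@(0,0) a3@(2,3) a4@(2,3) a5@(0,0) | pheromone: 20 0 0 0 0 / 0 0 0 0 0 / 0 0 0 14 0 / 0 0 0 0 0
t=4: a0@(0,0) a1@(0,0) a2@(0,0) a3@(2,3) a4@(2,3) a5@(0,0) | pheromone: 27 0 0 0 0 / 0 0 0 0 0 / 0 0 0 17 0 / 0 0 0 0 0
t=5: a0@(0,0) a1@(0,0) a2@(0,0) a3@(2,3) a4@(2,3) a5@(0,0) | pheromone: 34 0 0 0 0 / 0 0 0 0 0 / 0 0 0 20 0 / 0 0 0 0 0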